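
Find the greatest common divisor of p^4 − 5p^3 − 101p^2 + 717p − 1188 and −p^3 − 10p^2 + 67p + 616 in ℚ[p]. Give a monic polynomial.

p + 11

Repeated division with remainder:
  p^4 − 5p^3 − 101p^2 + 717p − 1188 = (−p + 15)(−p^3 − 10p^2 + 67p + 616) + (116p^2 + 328p − 10428)
  −p^3 − 10p^2 + 67p + 616 = (−(1/116)p − 52/841)(116p^2 + 328p − 10428) + (−(2200/841)p − 24200/841)
  116p^2 + 328p − 10428 = (−(24389/550)p + 199317/550)(−(2200/841)p − 24200/841) + (0)
Last nonzero remainder: −(2200/841)p − 24200/841. Dividing through by −2200/841 gives the monic gcd p + 11.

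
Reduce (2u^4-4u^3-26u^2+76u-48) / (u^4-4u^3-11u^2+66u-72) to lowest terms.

Apply the Euclidean algorithm:
  2u^4-4u^3-26u^2+76u-48 = (2)(u^4-4u^3-11u^2+66u-72) + (4u^3-4u^2-56u+96)
  u^4-4u^3-11u^2+66u-72 = ((1/4)u-3/4)(4u^3-4u^2-56u+96) + (0)
Last nonzero remainder: 4u^3-4u^2-56u+96. Dividing through by 4 gives the monic gcd u^3-u^2-14u+24.
Cancel u^3-u^2-14u+24 from numerator and denominator to get the reduced form.

(2u-2)/(u-3)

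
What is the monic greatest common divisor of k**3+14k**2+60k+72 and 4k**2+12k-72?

k+6

Euclidean algorithm in ℚ[k]:
  k**3+14k**2+60k+72 = ((1/4)k+11/4)(4k**2+12k-72) + (45k+270)
  4k**2+12k-72 = ((4/45)k-4/15)(45k+270) + (0)
Last nonzero remainder: 45k+270. Dividing through by 45 gives the monic gcd k+6.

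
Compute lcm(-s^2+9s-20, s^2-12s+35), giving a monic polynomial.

s^3-16s^2+83s-140

Apply the Euclidean algorithm:
  -s^2+9s-20 = (-1)(s^2-12s+35) + (-3s+15)
  s^2-12s+35 = (-(1/3)s+7/3)(-3s+15) + (0)
Last nonzero remainder: -3s+15. Dividing through by -3 gives the monic gcd s-5.
Then lcm(f, g) = f·g / gcd(f, g); expanding and making the result monic gives the answer.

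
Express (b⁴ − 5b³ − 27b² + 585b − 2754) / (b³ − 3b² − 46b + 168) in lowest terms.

(b³ + b² − 21b + 459)/(b² + 3b − 28)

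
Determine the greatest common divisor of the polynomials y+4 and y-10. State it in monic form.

1

Apply the Euclidean algorithm:
  y+4 = (y-10) + (14)
  y-10 = ((1/14)y-5/7)(14) + (0)
The last nonzero remainder is the constant 14, so the polynomials are coprime and gcd = 1.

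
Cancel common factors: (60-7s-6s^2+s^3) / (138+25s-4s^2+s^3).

(20-9s+s^2)/(46-7s+s^2)

Euclidean algorithm in ℚ[s]:
  s^3-6s^2-7s+60 = (s^3-4s^2+25s+138) + (-2s^2-32s-78)
  s^3-4s^2+25s+138 = (-(1/2)s+10)(-2s^2-32s-78) + (306s+918)
  -2s^2-32s-78 = (-(1/153)s-13/153)(306s+918) + (0)
Last nonzero remainder: 306s+918. Dividing through by 306 gives the monic gcd s+3.
Cancel s+3 from numerator and denominator to get the reduced form.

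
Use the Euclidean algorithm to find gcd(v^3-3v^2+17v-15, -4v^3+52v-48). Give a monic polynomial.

v-1

By polynomial division,
  v^3-3v^2+17v-15 = (-1/4)(-4v^3+52v-48) + (-3v^2+30v-27)
  -4v^3+52v-48 = ((4/3)v+40/3)(-3v^2+30v-27) + (-312v+312)
  -3v^2+30v-27 = ((1/104)v-9/104)(-312v+312) + (0)
Last nonzero remainder: -312v+312. Dividing through by -312 gives the monic gcd v-1.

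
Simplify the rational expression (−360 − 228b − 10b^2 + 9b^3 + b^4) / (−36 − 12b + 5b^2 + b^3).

Euclidean algorithm in ℚ[b]:
  b^4 + 9b^3 − 10b^2 − 228b − 360 = (b + 4)(b^3 + 5b^2 − 12b − 36) + (−18b^2 − 144b − 216)
  b^3 + 5b^2 − 12b − 36 = (−(1/18)b + 1/6)(−18b^2 − 144b − 216) + (0)
Last nonzero remainder: −18b^2 − 144b − 216. Dividing through by −18 gives the monic gcd b^2 + 8b + 12.
Cancel b^2 + 8b + 12 from numerator and denominator to get the reduced form.

(−30 + b + b^2)/(−3 + b)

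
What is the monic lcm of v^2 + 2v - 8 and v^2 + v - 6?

Apply the Euclidean algorithm:
  v^2 + 2v - 8 = (v^2 + v - 6) + (v - 2)
  v^2 + v - 6 = (v + 3)(v - 2) + (0)
The last nonzero remainder v - 2 is already monic.
Then lcm(f, g) = f·g / gcd(f, g); expanding and making the result monic gives the answer.

v^3 + 5v^2 - 2v - 24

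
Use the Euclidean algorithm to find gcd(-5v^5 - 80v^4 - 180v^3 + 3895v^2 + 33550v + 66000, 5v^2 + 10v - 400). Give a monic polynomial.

v^2 + 2v - 80

Euclidean algorithm in ℚ[v]:
  -5v^5 - 80v^4 - 180v^3 + 3895v^2 + 33550v + 66000 = (-v^3 - 14v^2 - 88v - 165)(5v^2 + 10v - 400) + (0)
Last nonzero remainder: 5v^2 + 10v - 400. Dividing through by 5 gives the monic gcd v^2 + 2v - 80.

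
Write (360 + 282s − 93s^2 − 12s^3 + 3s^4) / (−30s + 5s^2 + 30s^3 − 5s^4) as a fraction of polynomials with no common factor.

By polynomial division,
  3s^4 − 12s^3 − 93s^2 + 282s + 360 = (−3/5)(−5s^4 + 30s^3 + 5s^2 − 30s) + (6s^3 − 90s^2 + 264s + 360)
  −5s^4 + 30s^3 + 5s^2 − 30s = (−(5/6)s − 15/2)(6s^3 − 90s^2 + 264s + 360) + (−450s^2 + 2250s + 2700)
  6s^3 − 90s^2 + 264s + 360 = (−(1/75)s + 2/15)(−450s^2 + 2250s + 2700) + (0)
Last nonzero remainder: −450s^2 + 2250s + 2700. Dividing through by −450 gives the monic gcd s^2 − 5s − 6.
Cancel s^2 − 5s − 6 from numerator and denominator to get the reduced form.

(60 − 3s − 3s^2)/(−5s + 5s^2)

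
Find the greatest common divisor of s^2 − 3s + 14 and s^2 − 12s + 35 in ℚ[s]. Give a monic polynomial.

1

Repeated division with remainder:
  s^2 − 3s + 14 = (s^2 − 12s + 35) + (9s − 21)
  s^2 − 12s + 35 = ((1/9)s − 29/27)(9s − 21) + (112/9)
  9s − 21 = ((81/112)s − 27/16)(112/9) + (0)
The last nonzero remainder is the constant 112/9, so the polynomials are coprime and gcd = 1.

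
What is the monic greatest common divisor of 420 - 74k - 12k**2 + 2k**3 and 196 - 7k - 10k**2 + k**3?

Repeated division with remainder:
  2k**3 - 12k**2 - 74k + 420 = (2)(k**3 - 10k**2 - 7k + 196) + (8k**2 - 60k + 28)
  k**3 - 10k**2 - 7k + 196 = ((1/8)k - 5/16)(8k**2 - 60k + 28) + (-(117/4)k + 819/4)
  8k**2 - 60k + 28 = (-(32/117)k + 16/117)(-(117/4)k + 819/4) + (0)
Last nonzero remainder: -(117/4)k + 819/4. Dividing through by -117/4 gives the monic gcd k - 7.

-7 + k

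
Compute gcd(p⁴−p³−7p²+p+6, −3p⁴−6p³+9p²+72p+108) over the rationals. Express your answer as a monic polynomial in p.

p²−p−6

Euclidean algorithm in ℚ[p]:
  p⁴−p³−7p²+p+6 = (−1/3)(−3p⁴−6p³+9p²+72p+108) + (−3p³−4p²+25p+42)
  −3p⁴−6p³+9p²+72p+108 = (p+2/3)(−3p³−4p²+25p+42) + (−(40/3)p²+(40/3)p+80)
  −3p³−4p²+25p+42 = ((9/40)p+21/40)(−(40/3)p²+(40/3)p+80) + (0)
Last nonzero remainder: −(40/3)p²+(40/3)p+80. Dividing through by −40/3 gives the monic gcd p²−p−6.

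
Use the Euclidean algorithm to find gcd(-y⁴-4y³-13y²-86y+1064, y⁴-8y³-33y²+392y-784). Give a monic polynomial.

y²+3y-28

By polynomial division,
  -y⁴-4y³-13y²-86y+1064 = (-1)(y⁴-8y³-33y²+392y-784) + (-12y³-46y²+306y+280)
  y⁴-8y³-33y²+392y-784 = (-(1/12)y+71/72)(-12y³-46y²+306y+280) + ((1363/36)y²+(1363/12)y-9541/9)
  -12y³-46y²+306y+280 = (-(432/1363)y-360/1363)((1363/36)y²+(1363/12)y-9541/9) + (0)
Last nonzero remainder: (1363/36)y²+(1363/12)y-9541/9. Dividing through by 1363/36 gives the monic gcd y²+3y-28.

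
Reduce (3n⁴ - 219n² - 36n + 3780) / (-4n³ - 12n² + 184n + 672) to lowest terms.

(-3n² - 3n + 90)/(4n + 16)

Apply the Euclidean algorithm:
  3n⁴ - 219n² - 36n + 3780 = (-(3/4)n + 9/4)(-4n³ - 12n² + 184n + 672) + (-54n² + 54n + 2268)
  -4n³ - 12n² + 184n + 672 = ((2/27)n + 8/27)(-54n² + 54n + 2268) + (0)
Last nonzero remainder: -54n² + 54n + 2268. Dividing through by -54 gives the monic gcd n² - n - 42.
Cancel n² - n - 42 from numerator and denominator to get the reduced form.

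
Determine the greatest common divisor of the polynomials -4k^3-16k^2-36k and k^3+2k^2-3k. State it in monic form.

k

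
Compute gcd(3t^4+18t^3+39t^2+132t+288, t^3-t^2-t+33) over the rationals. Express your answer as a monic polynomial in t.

t+3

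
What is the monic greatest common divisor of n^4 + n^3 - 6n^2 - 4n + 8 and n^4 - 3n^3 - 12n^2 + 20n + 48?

Repeated division with remainder:
  n^4 + n^3 - 6n^2 - 4n + 8 = (n^4 - 3n^3 - 12n^2 + 20n + 48) + (4n^3 + 6n^2 - 24n - 40)
  n^4 - 3n^3 - 12n^2 + 20n + 48 = ((1/4)n - 9/8)(4n^3 + 6n^2 - 24n - 40) + ((3/4)n^2 + 3n + 3)
  4n^3 + 6n^2 - 24n - 40 = ((16/3)n - 40/3)((3/4)n^2 + 3n + 3) + (0)
Last nonzero remainder: (3/4)n^2 + 3n + 3. Dividing through by 3/4 gives the monic gcd n^2 + 4n + 4.

n^2 + 4n + 4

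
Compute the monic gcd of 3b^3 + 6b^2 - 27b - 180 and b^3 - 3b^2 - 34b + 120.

b - 4

Euclidean algorithm in ℚ[b]:
  3b^3 + 6b^2 - 27b - 180 = (3)(b^3 - 3b^2 - 34b + 120) + (15b^2 + 75b - 540)
  b^3 - 3b^2 - 34b + 120 = ((1/15)b - 8/15)(15b^2 + 75b - 540) + (42b - 168)
  15b^2 + 75b - 540 = ((5/14)b + 45/14)(42b - 168) + (0)
Last nonzero remainder: 42b - 168. Dividing through by 42 gives the monic gcd b - 4.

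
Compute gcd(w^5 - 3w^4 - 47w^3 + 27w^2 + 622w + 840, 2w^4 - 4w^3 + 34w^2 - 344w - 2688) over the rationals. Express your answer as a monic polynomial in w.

w^2 - 3w - 28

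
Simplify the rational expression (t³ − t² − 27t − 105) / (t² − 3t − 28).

(t² + 6t + 15)/(t + 4)

Apply the Euclidean algorithm:
  t³ − t² − 27t − 105 = (t + 2)(t² − 3t − 28) + (7t − 49)
  t² − 3t − 28 = ((1/7)t + 4/7)(7t − 49) + (0)
Last nonzero remainder: 7t − 49. Dividing through by 7 gives the monic gcd t − 7.
Cancel t − 7 from numerator and denominator to get the reduced form.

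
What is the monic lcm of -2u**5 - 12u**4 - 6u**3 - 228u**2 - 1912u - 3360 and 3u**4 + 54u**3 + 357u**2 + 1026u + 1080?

Apply the Euclidean algorithm:
  -2u**5 - 12u**4 - 6u**3 - 228u**2 - 1912u - 3360 = (-(2/3)u + 8)(3u**4 + 54u**3 + 357u**2 + 1026u + 1080) + (-200u**3 - 2400u**2 - 9400u - 12000)
  3u**4 + 54u**3 + 357u**2 + 1026u + 1080 = (-(3/200)u - 9/100)(-200u**3 - 2400u**2 - 9400u - 12000) + (0)
Last nonzero remainder: -200u**3 - 2400u**2 - 9400u - 12000. Dividing through by -200 gives the monic gcd u**3 + 12u**2 + 47u + 60.
Then lcm(f, g) = f·g / gcd(f, g); expanding and making the result monic gives the answer.

u**6 + 12u**5 + 39u**4 + 132u**3 + 1640u**2 + 7416u + 10080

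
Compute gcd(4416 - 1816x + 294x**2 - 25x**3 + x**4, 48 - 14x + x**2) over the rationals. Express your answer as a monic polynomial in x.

By polynomial division,
  x**4 - 25x**3 + 294x**2 - 1816x + 4416 = (x**2 - 11x + 92)(x**2 - 14x + 48) + (0)
The last nonzero remainder x**2 - 14x + 48 is already monic.

48 - 14x + x**2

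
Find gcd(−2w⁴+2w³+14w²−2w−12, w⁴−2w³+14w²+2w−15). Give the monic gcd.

w²−1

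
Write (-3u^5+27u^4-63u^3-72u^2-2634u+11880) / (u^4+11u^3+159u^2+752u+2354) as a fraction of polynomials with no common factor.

By polynomial division,
  -3u^5+27u^4-63u^3-72u^2-2634u+11880 = (-3u+60)(u^4+11u^3+159u^2+752u+2354) + (-246u^3-7356u^2-40692u-129360)
  u^4+11u^3+159u^2+752u+2354 = (-(1/246)u+775/10086)(-246u^3-7356u^2-40692u-129360) + ((939367/1681)u^2+(5636202/1681)u+20666074/1681)
  -246u^3-7356u^2-40692u-129360 = (-(413526/939367)u-9884280/939367)((939367/1681)u^2+(5636202/1681)u+20666074/1681) + (0)
Last nonzero remainder: (939367/1681)u^2+(5636202/1681)u+20666074/1681. Dividing through by 939367/1681 gives the monic gcd u^2+6u+22.
Cancel u^2+6u+22 from numerator and denominator to get the reduced form.

(-3u^3+45u^2-267u+540)/(u^2+5u+107)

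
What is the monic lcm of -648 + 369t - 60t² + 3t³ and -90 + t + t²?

-2160 + 1014t - 77t² - 10t³ + t⁴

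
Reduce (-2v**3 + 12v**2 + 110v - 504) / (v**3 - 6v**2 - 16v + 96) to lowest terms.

(-2v**2 + 4v + 126)/(v**2 - 2v - 24)

Euclidean algorithm in ℚ[v]:
  -2v**3 + 12v**2 + 110v - 504 = (-2)(v**3 - 6v**2 - 16v + 96) + (78v - 312)
  v**3 - 6v**2 - 16v + 96 = ((1/78)v**2 - (1/39)v - 4/13)(78v - 312) + (0)
Last nonzero remainder: 78v - 312. Dividing through by 78 gives the monic gcd v - 4.
Cancel v - 4 from numerator and denominator to get the reduced form.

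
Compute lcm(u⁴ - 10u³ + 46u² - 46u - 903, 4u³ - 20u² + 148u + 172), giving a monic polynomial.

u⁵ - 9u⁴ + 36u³ - 949u - 903

By polynomial division,
  u⁴ - 10u³ + 46u² - 46u - 903 = ((1/4)u - 5/4)(4u³ - 20u² + 148u + 172) + (-16u² + 96u - 688)
  4u³ - 20u² + 148u + 172 = (-(1/4)u - 1/4)(-16u² + 96u - 688) + (0)
Last nonzero remainder: -16u² + 96u - 688. Dividing through by -16 gives the monic gcd u² - 6u + 43.
Then lcm(f, g) = f·g / gcd(f, g); expanding and making the result monic gives the answer.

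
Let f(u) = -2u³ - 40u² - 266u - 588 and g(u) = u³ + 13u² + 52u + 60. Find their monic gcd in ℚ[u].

u + 6

By polynomial division,
  -2u³ - 40u² - 266u - 588 = (-2)(u³ + 13u² + 52u + 60) + (-14u² - 162u - 468)
  u³ + 13u² + 52u + 60 = (-(1/14)u - 5/49)(-14u² - 162u - 468) + ((100/49)u + 600/49)
  -14u² - 162u - 468 = (-(343/50)u - 1911/50)((100/49)u + 600/49) + (0)
Last nonzero remainder: (100/49)u + 600/49. Dividing through by 100/49 gives the monic gcd u + 6.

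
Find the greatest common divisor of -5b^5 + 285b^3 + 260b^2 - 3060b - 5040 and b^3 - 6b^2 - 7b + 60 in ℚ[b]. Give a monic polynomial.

b^2 - b - 12

Repeated division with remainder:
  -5b^5 + 285b^3 + 260b^2 - 3060b - 5040 = (-5b^2 - 30b + 70)(b^3 - 6b^2 - 7b + 60) + (770b^2 - 770b - 9240)
  b^3 - 6b^2 - 7b + 60 = ((1/770)b - 1/154)(770b^2 - 770b - 9240) + (0)
Last nonzero remainder: 770b^2 - 770b - 9240. Dividing through by 770 gives the monic gcd b^2 - b - 12.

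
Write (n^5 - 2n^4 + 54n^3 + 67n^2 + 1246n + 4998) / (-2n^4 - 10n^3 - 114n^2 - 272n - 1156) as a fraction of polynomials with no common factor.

(-n^3 + 4n^2 - 28n - 147)/(2n^2 + 6n + 34)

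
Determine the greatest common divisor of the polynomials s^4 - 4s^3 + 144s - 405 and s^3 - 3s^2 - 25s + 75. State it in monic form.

s^2 + 2s - 15

Apply the Euclidean algorithm:
  s^4 - 4s^3 + 144s - 405 = (s - 1)(s^3 - 3s^2 - 25s + 75) + (22s^2 + 44s - 330)
  s^3 - 3s^2 - 25s + 75 = ((1/22)s - 5/22)(22s^2 + 44s - 330) + (0)
Last nonzero remainder: 22s^2 + 44s - 330. Dividing through by 22 gives the monic gcd s^2 + 2s - 15.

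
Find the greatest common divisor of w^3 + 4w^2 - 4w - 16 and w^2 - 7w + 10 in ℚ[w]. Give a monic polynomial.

Apply the Euclidean algorithm:
  w^3 + 4w^2 - 4w - 16 = (w + 11)(w^2 - 7w + 10) + (63w - 126)
  w^2 - 7w + 10 = ((1/63)w - 5/63)(63w - 126) + (0)
Last nonzero remainder: 63w - 126. Dividing through by 63 gives the monic gcd w - 2.

w - 2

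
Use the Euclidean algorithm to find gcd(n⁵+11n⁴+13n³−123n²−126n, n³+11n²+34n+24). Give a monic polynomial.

n²+7n+6

Apply the Euclidean algorithm:
  n⁵+11n⁴+13n³−123n²−126n = (n²−21)(n³+11n²+34n+24) + (84n²+588n+504)
  n³+11n²+34n+24 = ((1/84)n+1/21)(84n²+588n+504) + (0)
Last nonzero remainder: 84n²+588n+504. Dividing through by 84 gives the monic gcd n²+7n+6.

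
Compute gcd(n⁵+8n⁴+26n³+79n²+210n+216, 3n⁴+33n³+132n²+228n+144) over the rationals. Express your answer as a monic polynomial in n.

n³+9n²+26n+24

Repeated division with remainder:
  n⁵+8n⁴+26n³+79n²+210n+216 = ((1/3)n-1)(3n⁴+33n³+132n²+228n+144) + (15n³+135n²+390n+360)
  3n⁴+33n³+132n²+228n+144 = ((1/5)n+2/5)(15n³+135n²+390n+360) + (0)
Last nonzero remainder: 15n³+135n²+390n+360. Dividing through by 15 gives the monic gcd n³+9n²+26n+24.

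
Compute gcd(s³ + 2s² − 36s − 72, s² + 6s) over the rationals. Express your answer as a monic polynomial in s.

Euclidean algorithm in ℚ[s]:
  s³ + 2s² − 36s − 72 = (s − 4)(s² + 6s) + (−12s − 72)
  s² + 6s = (−(1/12)s)(−12s − 72) + (0)
Last nonzero remainder: −12s − 72. Dividing through by −12 gives the monic gcd s + 6.

s + 6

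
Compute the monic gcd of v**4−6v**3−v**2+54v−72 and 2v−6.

By polynomial division,
  v**4−6v**3−v**2+54v−72 = ((1/2)v**3−(3/2)v**2−5v+12)(2v−6) + (0)
Last nonzero remainder: 2v−6. Dividing through by 2 gives the monic gcd v−3.

v−3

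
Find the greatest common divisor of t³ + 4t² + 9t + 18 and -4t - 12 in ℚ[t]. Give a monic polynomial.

Repeated division with remainder:
  t³ + 4t² + 9t + 18 = (-(1/4)t² - (1/4)t - 3/2)(-4t - 12) + (0)
Last nonzero remainder: -4t - 12. Dividing through by -4 gives the monic gcd t + 3.

t + 3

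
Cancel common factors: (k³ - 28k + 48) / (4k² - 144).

By polynomial division,
  k³ - 28k + 48 = ((1/4)k)(4k² - 144) + (8k + 48)
  4k² - 144 = ((1/2)k - 3)(8k + 48) + (0)
Last nonzero remainder: 8k + 48. Dividing through by 8 gives the monic gcd k + 6.
Cancel k + 6 from numerator and denominator to get the reduced form.

(k² - 6k + 8)/(4k - 24)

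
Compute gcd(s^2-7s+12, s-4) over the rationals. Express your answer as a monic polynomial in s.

s-4

Repeated division with remainder:
  s^2-7s+12 = (s-3)(s-4) + (0)
The last nonzero remainder s-4 is already monic.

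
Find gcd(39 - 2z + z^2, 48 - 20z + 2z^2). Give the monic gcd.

Euclidean algorithm in ℚ[z]:
  z^2 - 2z + 39 = (1/2)(2z^2 - 20z + 48) + (8z + 15)
  2z^2 - 20z + 48 = ((1/4)z - 95/32)(8z + 15) + (2961/32)
  8z + 15 = ((256/2961)z + 160/987)(2961/32) + (0)
The last nonzero remainder is the constant 2961/32, so the polynomials are coprime and gcd = 1.

1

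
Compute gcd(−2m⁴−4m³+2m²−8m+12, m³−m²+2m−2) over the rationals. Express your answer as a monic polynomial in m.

m³−m²+2m−2

Euclidean algorithm in ℚ[m]:
  −2m⁴−4m³+2m²−8m+12 = (−2m−6)(m³−m²+2m−2) + (0)
The last nonzero remainder m³−m²+2m−2 is already monic.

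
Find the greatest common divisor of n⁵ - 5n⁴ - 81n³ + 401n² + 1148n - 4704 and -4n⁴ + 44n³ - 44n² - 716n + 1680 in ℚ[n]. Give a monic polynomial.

n³ - 6n² - 19n + 84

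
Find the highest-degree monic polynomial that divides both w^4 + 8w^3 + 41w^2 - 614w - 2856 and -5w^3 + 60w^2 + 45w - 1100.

w + 4

Repeated division with remainder:
  w^4 + 8w^3 + 41w^2 - 614w - 2856 = (-(1/5)w - 4)(-5w^3 + 60w^2 + 45w - 1100) + (290w^2 - 654w - 7256)
  -5w^3 + 60w^2 + 45w - 1100 = (-(1/58)w + 1413/8410)(290w^2 - 654w - 7256) + ((125216/4205)w + 500864/4205)
  290w^2 - 654w - 7256 = ((609725/62608)w - 3813935/62608)((125216/4205)w + 500864/4205) + (0)
Last nonzero remainder: (125216/4205)w + 500864/4205. Dividing through by 125216/4205 gives the monic gcd w + 4.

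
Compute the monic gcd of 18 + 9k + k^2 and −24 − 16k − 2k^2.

6 + k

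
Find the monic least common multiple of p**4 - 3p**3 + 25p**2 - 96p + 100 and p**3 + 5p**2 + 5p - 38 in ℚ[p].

By polynomial division,
  p**4 - 3p**3 + 25p**2 - 96p + 100 = (p - 8)(p**3 + 5p**2 + 5p - 38) + (60p**2 - 18p - 204)
  p**3 + 5p**2 + 5p - 38 = ((1/60)p + 53/600)(60p**2 - 18p - 204) + ((999/100)p - 999/50)
  60p**2 - 18p - 204 = ((2000/333)p + 3400/333)((999/100)p - 999/50) + (0)
Last nonzero remainder: (999/100)p - 999/50. Dividing through by 999/100 gives the monic gcd p - 2.
Then lcm(f, g) = f·g / gcd(f, g); expanding and making the result monic gives the answer.

p**6 + 4p**5 + 23p**4 + 22p**3 - 97p**2 - 1124p + 1900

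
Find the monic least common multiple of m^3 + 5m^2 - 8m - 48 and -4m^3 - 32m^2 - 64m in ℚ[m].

By polynomial division,
  m^3 + 5m^2 - 8m - 48 = (-1/4)(-4m^3 - 32m^2 - 64m) + (-3m^2 - 24m - 48)
  -4m^3 - 32m^2 - 64m = ((4/3)m)(-3m^2 - 24m - 48) + (0)
Last nonzero remainder: -3m^2 - 24m - 48. Dividing through by -3 gives the monic gcd m^2 + 8m + 16.
Then lcm(f, g) = f·g / gcd(f, g); expanding and making the result monic gives the answer.

m^4 + 5m^3 - 8m^2 - 48m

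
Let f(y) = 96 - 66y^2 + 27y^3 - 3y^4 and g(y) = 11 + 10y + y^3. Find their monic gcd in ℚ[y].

1 + y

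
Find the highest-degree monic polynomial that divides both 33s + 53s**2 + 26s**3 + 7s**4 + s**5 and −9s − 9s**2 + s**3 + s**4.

Apply the Euclidean algorithm:
  s**5 + 7s**4 + 26s**3 + 53s**2 + 33s = (s + 6)(s**4 + s**3 − 9s**2 − 9s) + (29s**3 + 116s**2 + 87s)
  s**4 + s**3 − 9s**2 − 9s = ((1/29)s − 3/29)(29s**3 + 116s**2 + 87s) + (0)
Last nonzero remainder: 29s**3 + 116s**2 + 87s. Dividing through by 29 gives the monic gcd s**3 + 4s**2 + 3s.

3s + 4s**2 + s**3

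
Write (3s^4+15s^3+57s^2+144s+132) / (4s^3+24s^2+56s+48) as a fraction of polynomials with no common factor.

By polynomial division,
  3s^4+15s^3+57s^2+144s+132 = ((3/4)s-3/4)(4s^3+24s^2+56s+48) + (33s^2+150s+168)
  4s^3+24s^2+56s+48 = ((4/33)s+64/363)(33s^2+150s+168) + ((1112/121)s+2224/121)
  33s^2+150s+168 = ((3993/1112)s+2541/278)((1112/121)s+2224/121) + (0)
Last nonzero remainder: (1112/121)s+2224/121. Dividing through by 1112/121 gives the monic gcd s+2.
Cancel s+2 from numerator and denominator to get the reduced form.

(3s^3+9s^2+39s+66)/(4s^2+16s+24)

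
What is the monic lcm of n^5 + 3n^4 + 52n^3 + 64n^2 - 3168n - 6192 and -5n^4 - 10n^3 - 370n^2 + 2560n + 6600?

n^7 + 9n^6 + 180n^5 + 706n^4 + 2936n^3 - 18160n^2 - 385632n - 681120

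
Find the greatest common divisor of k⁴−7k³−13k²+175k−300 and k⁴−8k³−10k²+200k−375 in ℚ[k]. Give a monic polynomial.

Apply the Euclidean algorithm:
  k⁴−7k³−13k²+175k−300 = (k⁴−8k³−10k²+200k−375) + (k³−3k²−25k+75)
  k⁴−8k³−10k²+200k−375 = (k−5)(k³−3k²−25k+75) + (0)
The last nonzero remainder k³−3k²−25k+75 is already monic.

k³−3k²−25k+75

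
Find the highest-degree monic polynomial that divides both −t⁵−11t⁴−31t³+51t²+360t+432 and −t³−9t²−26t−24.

t²+7t+12

By polynomial division,
  −t⁵−11t⁴−31t³+51t²+360t+432 = (t²+2t−13)(−t³−9t²−26t−24) + (10t²+70t+120)
  −t³−9t²−26t−24 = (−(1/10)t−1/5)(10t²+70t+120) + (0)
Last nonzero remainder: 10t²+70t+120. Dividing through by 10 gives the monic gcd t²+7t+12.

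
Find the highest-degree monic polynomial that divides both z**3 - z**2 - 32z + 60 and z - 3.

Euclidean algorithm in ℚ[z]:
  z**3 - z**2 - 32z + 60 = (z**2 + 2z - 26)(z - 3) + (-18)
  z - 3 = (-(1/18)z + 1/6)(-18) + (0)
The last nonzero remainder is the constant -18, so the polynomials are coprime and gcd = 1.

1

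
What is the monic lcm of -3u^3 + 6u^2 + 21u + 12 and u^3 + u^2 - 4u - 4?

Apply the Euclidean algorithm:
  -3u^3 + 6u^2 + 21u + 12 = (-3)(u^3 + u^2 - 4u - 4) + (9u^2 + 9u)
  u^3 + u^2 - 4u - 4 = ((1/9)u)(9u^2 + 9u) + (-4u - 4)
  9u^2 + 9u = (-(9/4)u)(-4u - 4) + (0)
Last nonzero remainder: -4u - 4. Dividing through by -4 gives the monic gcd u + 1.
Then lcm(f, g) = f·g / gcd(f, g); expanding and making the result monic gives the answer.

u^5 - 2u^4 - 11u^3 + 4u^2 + 28u + 16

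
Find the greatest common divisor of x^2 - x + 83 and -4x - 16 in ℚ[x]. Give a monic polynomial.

By polynomial division,
  x^2 - x + 83 = (-(1/4)x + 5/4)(-4x - 16) + (103)
  -4x - 16 = (-(4/103)x - 16/103)(103) + (0)
The last nonzero remainder is the constant 103, so the polynomials are coprime and gcd = 1.

1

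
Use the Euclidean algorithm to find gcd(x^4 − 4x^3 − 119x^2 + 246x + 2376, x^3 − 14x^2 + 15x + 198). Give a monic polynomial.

x^2 − 17x + 66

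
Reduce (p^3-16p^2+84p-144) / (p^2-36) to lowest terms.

Euclidean algorithm in ℚ[p]:
  p^3-16p^2+84p-144 = (p-16)(p^2-36) + (120p-720)
  p^2-36 = ((1/120)p+1/20)(120p-720) + (0)
Last nonzero remainder: 120p-720. Dividing through by 120 gives the monic gcd p-6.
Cancel p-6 from numerator and denominator to get the reduced form.

(p^2-10p+24)/(p+6)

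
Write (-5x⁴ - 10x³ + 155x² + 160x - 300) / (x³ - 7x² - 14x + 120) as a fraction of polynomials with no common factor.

Euclidean algorithm in ℚ[x]:
  -5x⁴ - 10x³ + 155x² + 160x - 300 = (-5x - 45)(x³ - 7x² - 14x + 120) + (-230x² + 130x + 5100)
  x³ - 7x² - 14x + 120 = (-(1/230)x + 74/2645)(-230x² + 130x + 5100) + ((2400/529)x - 12000/529)
  -230x² + 130x + 5100 = (-(12167/240)x - 8993/40)((2400/529)x - 12000/529) + (0)
Last nonzero remainder: (2400/529)x - 12000/529. Dividing through by 2400/529 gives the monic gcd x - 5.
Cancel x - 5 from numerator and denominator to get the reduced form.

(-5x³ - 35x² - 20x + 60)/(x² - 2x - 24)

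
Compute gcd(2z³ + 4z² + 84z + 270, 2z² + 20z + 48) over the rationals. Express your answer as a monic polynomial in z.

1

Apply the Euclidean algorithm:
  2z³ + 4z² + 84z + 270 = (z - 8)(2z² + 20z + 48) + (196z + 654)
  2z² + 20z + 48 = ((1/98)z + 653/9604)(196z + 654) + (16965/4802)
  196z + 654 = ((941192/16965)z + 1046836/5655)(16965/4802) + (0)
The last nonzero remainder is the constant 16965/4802, so the polynomials are coprime and gcd = 1.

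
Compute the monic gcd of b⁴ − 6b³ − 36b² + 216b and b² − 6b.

Apply the Euclidean algorithm:
  b⁴ − 6b³ − 36b² + 216b = (b² − 36)(b² − 6b) + (0)
The last nonzero remainder b² − 6b is already monic.

b² − 6b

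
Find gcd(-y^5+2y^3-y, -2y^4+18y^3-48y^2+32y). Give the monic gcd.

Apply the Euclidean algorithm:
  -y^5+2y^3-y = ((1/2)y+9/2)(-2y^4+18y^3-48y^2+32y) + (-55y^3+200y^2-145y)
  -2y^4+18y^3-48y^2+32y = ((2/55)y-118/605)(-55y^3+200y^2-145y) + (-(450/121)y^2+(450/121)y)
  -55y^3+200y^2-145y = ((1331/90)y-3509/90)(-(450/121)y^2+(450/121)y) + (0)
Last nonzero remainder: -(450/121)y^2+(450/121)y. Dividing through by -450/121 gives the monic gcd y^2-y.

y^2-y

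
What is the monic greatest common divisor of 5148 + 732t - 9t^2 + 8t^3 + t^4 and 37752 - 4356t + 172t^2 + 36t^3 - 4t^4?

858 - 21t + 2t^2 + t^3

Euclidean algorithm in ℚ[t]:
  t^4 + 8t^3 - 9t^2 + 732t + 5148 = (-1/4)(-4t^4 + 36t^3 + 172t^2 - 4356t + 37752) + (17t^3 + 34t^2 - 357t + 14586)
  -4t^4 + 36t^3 + 172t^2 - 4356t + 37752 = (-(4/17)t + 44/17)(17t^3 + 34t^2 - 357t + 14586) + (0)
Last nonzero remainder: 17t^3 + 34t^2 - 357t + 14586. Dividing through by 17 gives the monic gcd t^3 + 2t^2 - 21t + 858.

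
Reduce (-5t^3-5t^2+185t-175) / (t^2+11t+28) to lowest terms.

(-5t^2+30t-25)/(t+4)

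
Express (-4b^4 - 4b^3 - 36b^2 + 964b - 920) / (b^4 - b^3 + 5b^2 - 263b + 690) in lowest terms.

By polynomial division,
  -4b^4 - 4b^3 - 36b^2 + 964b - 920 = (-4)(b^4 - b^3 + 5b^2 - 263b + 690) + (-8b^3 - 16b^2 - 88b + 1840)
  b^4 - b^3 + 5b^2 - 263b + 690 = (-(1/8)b + 3/8)(-8b^3 - 16b^2 - 88b + 1840) + (0)
Last nonzero remainder: -8b^3 - 16b^2 - 88b + 1840. Dividing through by -8 gives the monic gcd b^3 + 2b^2 + 11b - 230.
Cancel b^3 + 2b^2 + 11b - 230 from numerator and denominator to get the reduced form.

(-4b + 4)/(b - 3)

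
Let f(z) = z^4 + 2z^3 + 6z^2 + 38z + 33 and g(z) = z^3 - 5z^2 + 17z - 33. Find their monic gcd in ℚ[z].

By polynomial division,
  z^4 + 2z^3 + 6z^2 + 38z + 33 = (z + 7)(z^3 - 5z^2 + 17z - 33) + (24z^2 - 48z + 264)
  z^3 - 5z^2 + 17z - 33 = ((1/24)z - 1/8)(24z^2 - 48z + 264) + (0)
Last nonzero remainder: 24z^2 - 48z + 264. Dividing through by 24 gives the monic gcd z^2 - 2z + 11.

z^2 - 2z + 11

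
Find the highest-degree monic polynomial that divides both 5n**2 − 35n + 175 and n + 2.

1

Euclidean algorithm in ℚ[n]:
  5n**2 − 35n + 175 = (5n − 45)(n + 2) + (265)
  n + 2 = ((1/265)n + 2/265)(265) + (0)
The last nonzero remainder is the constant 265, so the polynomials are coprime and gcd = 1.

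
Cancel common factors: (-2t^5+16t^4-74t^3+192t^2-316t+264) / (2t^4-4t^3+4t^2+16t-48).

(-t^2+4t-11)/(t+2)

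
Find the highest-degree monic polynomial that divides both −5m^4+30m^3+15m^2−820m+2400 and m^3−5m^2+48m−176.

Repeated division with remainder:
  −5m^4+30m^3+15m^2−820m+2400 = (−5m+5)(m^3−5m^2+48m−176) + (280m^2−1940m+3280)
  m^3−5m^2+48m−176 = ((1/280)m+27/3920)(280m^2−1940m+3280) + ((9731/196)m−9731/49)
  280m^2−1940m+3280 = ((54880/9731)m−160720/9731)((9731/196)m−9731/49) + (0)
Last nonzero remainder: (9731/196)m−9731/49. Dividing through by 9731/196 gives the monic gcd m−4.

m−4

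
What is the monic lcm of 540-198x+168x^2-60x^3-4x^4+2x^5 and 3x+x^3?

270x-99x^2+84x^3-30x^4-2x^5+x^6

Euclidean algorithm in ℚ[x]:
  2x^5-4x^4-60x^3+168x^2-198x+540 = (2x^2-4x-66)(x^3+3x) + (180x^2+540)
  x^3+3x = ((1/180)x)(180x^2+540) + (0)
Last nonzero remainder: 180x^2+540. Dividing through by 180 gives the monic gcd x^2+3.
Then lcm(f, g) = f·g / gcd(f, g); expanding and making the result monic gives the answer.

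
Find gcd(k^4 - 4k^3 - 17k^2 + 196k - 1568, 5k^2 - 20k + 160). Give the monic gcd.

Repeated division with remainder:
  k^4 - 4k^3 - 17k^2 + 196k - 1568 = ((1/5)k^2 - 49/5)(5k^2 - 20k + 160) + (0)
Last nonzero remainder: 5k^2 - 20k + 160. Dividing through by 5 gives the monic gcd k^2 - 4k + 32.

k^2 - 4k + 32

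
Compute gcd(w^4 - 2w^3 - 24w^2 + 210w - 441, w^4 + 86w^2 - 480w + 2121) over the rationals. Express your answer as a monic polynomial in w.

w^2 - 6w + 21

Apply the Euclidean algorithm:
  w^4 - 2w^3 - 24w^2 + 210w - 441 = (w^4 + 86w^2 - 480w + 2121) + (-2w^3 - 110w^2 + 690w - 2562)
  w^4 + 86w^2 - 480w + 2121 = (-(1/2)w + 55/2)(-2w^3 - 110w^2 + 690w - 2562) + (3456w^2 - 20736w + 72576)
  -2w^3 - 110w^2 + 690w - 2562 = (-(1/1728)w - 61/1728)(3456w^2 - 20736w + 72576) + (0)
Last nonzero remainder: 3456w^2 - 20736w + 72576. Dividing through by 3456 gives the monic gcd w^2 - 6w + 21.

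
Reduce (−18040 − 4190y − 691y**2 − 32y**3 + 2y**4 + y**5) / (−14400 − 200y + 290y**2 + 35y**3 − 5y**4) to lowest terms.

(451 − 8y + 8y**2 − y**3)/(360 − 85y + 5y**2)

Repeated division with remainder:
  y**5 + 2y**4 − 32y**3 − 691y**2 − 4190y − 18040 = (−(1/5)y − 9/5)(−5y**4 + 35y**3 + 290y**2 − 200y − 14400) + (89y**3 − 209y**2 − 7430y − 43960)
  −5y**4 + 35y**3 + 290y**2 − 200y − 14400 = (−(5/89)y + 2070/7921)(89y**3 − 209y**2 − 7430y − 43960) + (−(576630/7921)y**2 − (5766300/7921)y − 23065200/7921)
  89y**3 − 209y**2 − 7430y − 43960 = (−(704969/576630)y + 8705179/576630)(−(576630/7921)y**2 − (5766300/7921)y − 23065200/7921) + (0)
Last nonzero remainder: −(576630/7921)y**2 − (5766300/7921)y − 23065200/7921. Dividing through by −576630/7921 gives the monic gcd y**2 + 10y + 40.
Cancel y**2 + 10y + 40 from numerator and denominator to get the reduced form.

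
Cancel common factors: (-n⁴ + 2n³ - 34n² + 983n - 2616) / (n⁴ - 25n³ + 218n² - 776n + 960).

Apply the Euclidean algorithm:
  -n⁴ + 2n³ - 34n² + 983n - 2616 = (-1)(n⁴ - 25n³ + 218n² - 776n + 960) + (-23n³ + 184n² + 207n - 1656)
  n⁴ - 25n³ + 218n² - 776n + 960 = (-(1/23)n + 17/23)(-23n³ + 184n² + 207n - 1656) + (91n² - 1001n + 2184)
  -23n³ + 184n² + 207n - 1656 = (-(23/91)n - 69/91)(91n² - 1001n + 2184) + (0)
Last nonzero remainder: 91n² - 1001n + 2184. Dividing through by 91 gives the monic gcd n² - 11n + 24.
Cancel n² - 11n + 24 from numerator and denominator to get the reduced form.

(-n² - 9n - 109)/(n² - 14n + 40)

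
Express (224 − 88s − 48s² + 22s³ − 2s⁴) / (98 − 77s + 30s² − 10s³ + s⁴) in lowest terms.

By polynomial division,
  −2s⁴ + 22s³ − 48s² − 88s + 224 = (−2)(s⁴ − 10s³ + 30s² − 77s + 98) + (2s³ + 12s² − 242s + 420)
  s⁴ − 10s³ + 30s² − 77s + 98 = ((1/2)s − 8)(2s³ + 12s² − 242s + 420) + (247s² − 2223s + 3458)
  2s³ + 12s² − 242s + 420 = ((2/247)s + 30/247)(247s² − 2223s + 3458) + (0)
Last nonzero remainder: 247s² − 2223s + 3458. Dividing through by 247 gives the monic gcd s² − 9s + 14.
Cancel s² − 9s + 14 from numerator and denominator to get the reduced form.

(16 + 4s − 2s²)/(7 − s + s²)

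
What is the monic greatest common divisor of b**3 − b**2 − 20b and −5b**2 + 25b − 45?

Euclidean algorithm in ℚ[b]:
  b**3 − b**2 − 20b = (−(1/5)b − 4/5)(−5b**2 + 25b − 45) + (−9b − 36)
  −5b**2 + 25b − 45 = ((5/9)b − 5)(−9b − 36) + (−225)
  −9b − 36 = ((1/25)b + 4/25)(−225) + (0)
The last nonzero remainder is the constant −225, so the polynomials are coprime and gcd = 1.

1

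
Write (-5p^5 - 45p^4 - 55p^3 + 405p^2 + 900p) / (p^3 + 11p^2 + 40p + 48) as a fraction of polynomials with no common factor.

Repeated division with remainder:
  -5p^5 - 45p^4 - 55p^3 + 405p^2 + 900p = (-5p^2 + 10p + 35)(p^3 + 11p^2 + 40p + 48) + (-140p^2 - 980p - 1680)
  p^3 + 11p^2 + 40p + 48 = (-(1/140)p - 1/35)(-140p^2 - 980p - 1680) + (0)
Last nonzero remainder: -140p^2 - 980p - 1680. Dividing through by -140 gives the monic gcd p^2 + 7p + 12.
Cancel p^2 + 7p + 12 from numerator and denominator to get the reduced form.

(-5p^3 - 10p^2 + 75p)/(p + 4)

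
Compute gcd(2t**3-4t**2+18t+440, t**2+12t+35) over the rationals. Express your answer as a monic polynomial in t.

Apply the Euclidean algorithm:
  2t**3-4t**2+18t+440 = (2t-28)(t**2+12t+35) + (284t+1420)
  t**2+12t+35 = ((1/284)t+7/284)(284t+1420) + (0)
Last nonzero remainder: 284t+1420. Dividing through by 284 gives the monic gcd t+5.

t+5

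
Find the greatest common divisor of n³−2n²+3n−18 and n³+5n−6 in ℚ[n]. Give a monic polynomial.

n²+n+6

By polynomial division,
  n³−2n²+3n−18 = (n³+5n−6) + (−2n²−2n−12)
  n³+5n−6 = (−(1/2)n+1/2)(−2n²−2n−12) + (0)
Last nonzero remainder: −2n²−2n−12. Dividing through by −2 gives the monic gcd n²+n+6.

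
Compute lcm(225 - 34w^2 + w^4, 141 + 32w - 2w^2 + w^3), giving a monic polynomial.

10575 - 1125w - 1373w^2 + 170w^3 + 13w^4 - 5w^5 + w^6

Repeated division with remainder:
  w^4 - 34w^2 + 225 = (w + 2)(w^3 - 2w^2 + 32w + 141) + (-62w^2 - 205w - 57)
  w^3 - 2w^2 + 32w + 141 = (-(1/62)w + 329/3844)(-62w^2 - 205w - 57) + ((186919/3844)w + 560757/3844)
  -62w^2 - 205w - 57 = (-(238328/186919)w - 73036/186919)((186919/3844)w + 560757/3844) + (0)
Last nonzero remainder: (186919/3844)w + 560757/3844. Dividing through by 186919/3844 gives the monic gcd w + 3.
Then lcm(f, g) = f·g / gcd(f, g); expanding and making the result monic gives the answer.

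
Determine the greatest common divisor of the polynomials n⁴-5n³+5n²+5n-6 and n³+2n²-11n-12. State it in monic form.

n²-2n-3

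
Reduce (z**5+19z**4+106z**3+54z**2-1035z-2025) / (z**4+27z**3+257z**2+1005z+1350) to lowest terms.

(z**2+2z-15)/(z+10)

Repeated division with remainder:
  z**5+19z**4+106z**3+54z**2-1035z-2025 = (z-8)(z**4+27z**3+257z**2+1005z+1350) + (65z**3+1105z**2+5655z+8775)
  z**4+27z**3+257z**2+1005z+1350 = ((1/65)z+2/13)(65z**3+1105z**2+5655z+8775) + (0)
Last nonzero remainder: 65z**3+1105z**2+5655z+8775. Dividing through by 65 gives the monic gcd z**3+17z**2+87z+135.
Cancel z**3+17z**2+87z+135 from numerator and denominator to get the reduced form.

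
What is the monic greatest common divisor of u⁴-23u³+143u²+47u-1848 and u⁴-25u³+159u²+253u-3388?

u²-18u+77

Euclidean algorithm in ℚ[u]:
  u⁴-23u³+143u²+47u-1848 = (u⁴-25u³+159u²+253u-3388) + (2u³-16u²-206u+1540)
  u⁴-25u³+159u²+253u-3388 = ((1/2)u-17/2)(2u³-16u²-206u+1540) + (126u²-2268u+9702)
  2u³-16u²-206u+1540 = ((1/63)u+10/63)(126u²-2268u+9702) + (0)
Last nonzero remainder: 126u²-2268u+9702. Dividing through by 126 gives the monic gcd u²-18u+77.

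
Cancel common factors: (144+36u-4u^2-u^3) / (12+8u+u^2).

Euclidean algorithm in ℚ[u]:
  -u^3-4u^2+36u+144 = (-u+4)(u^2+8u+12) + (16u+96)
  u^2+8u+12 = ((1/16)u+1/8)(16u+96) + (0)
Last nonzero remainder: 16u+96. Dividing through by 16 gives the monic gcd u+6.
Cancel u+6 from numerator and denominator to get the reduced form.

(24+2u-u^2)/(2+u)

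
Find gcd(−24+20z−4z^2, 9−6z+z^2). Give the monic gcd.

−3+z

Apply the Euclidean algorithm:
  −4z^2+20z−24 = (−4)(z^2−6z+9) + (−4z+12)
  z^2−6z+9 = (−(1/4)z+3/4)(−4z+12) + (0)
Last nonzero remainder: −4z+12. Dividing through by −4 gives the monic gcd z−3.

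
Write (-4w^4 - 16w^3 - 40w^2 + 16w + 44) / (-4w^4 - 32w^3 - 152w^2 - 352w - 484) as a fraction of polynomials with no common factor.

Repeated division with remainder:
  -4w^4 - 16w^3 - 40w^2 + 16w + 44 = (-4w^4 - 32w^3 - 152w^2 - 352w - 484) + (16w^3 + 112w^2 + 368w + 528)
  -4w^4 - 32w^3 - 152w^2 - 352w - 484 = (-(1/4)w - 1/4)(16w^3 + 112w^2 + 368w + 528) + (-32w^2 - 128w - 352)
  16w^3 + 112w^2 + 368w + 528 = (-(1/2)w - 3/2)(-32w^2 - 128w - 352) + (0)
Last nonzero remainder: -32w^2 - 128w - 352. Dividing through by -32 gives the monic gcd w^2 + 4w + 11.
Cancel w^2 + 4w + 11 from numerator and denominator to get the reduced form.

(w^2 - 1)/(w^2 + 4w + 11)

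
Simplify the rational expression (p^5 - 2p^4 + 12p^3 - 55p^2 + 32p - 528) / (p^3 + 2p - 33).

Apply the Euclidean algorithm:
  p^5 - 2p^4 + 12p^3 - 55p^2 + 32p - 528 = (p^2 - 2p + 10)(p^3 + 2p - 33) + (-18p^2 - 54p - 198)
  p^3 + 2p - 33 = (-(1/18)p + 1/6)(-18p^2 - 54p - 198) + (0)
Last nonzero remainder: -18p^2 - 54p - 198. Dividing through by -18 gives the monic gcd p^2 + 3p + 11.
Cancel p^2 + 3p + 11 from numerator and denominator to get the reduced form.

(p^3 - 5p^2 + 16p - 48)/(p - 3)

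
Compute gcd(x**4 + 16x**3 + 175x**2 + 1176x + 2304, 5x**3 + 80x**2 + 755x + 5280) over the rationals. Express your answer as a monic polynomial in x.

x**2 + 5x + 96

Euclidean algorithm in ℚ[x]:
  x**4 + 16x**3 + 175x**2 + 1176x + 2304 = ((1/5)x)(5x**3 + 80x**2 + 755x + 5280) + (24x**2 + 120x + 2304)
  5x**3 + 80x**2 + 755x + 5280 = ((5/24)x + 55/24)(24x**2 + 120x + 2304) + (0)
Last nonzero remainder: 24x**2 + 120x + 2304. Dividing through by 24 gives the monic gcd x**2 + 5x + 96.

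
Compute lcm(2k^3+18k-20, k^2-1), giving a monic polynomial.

k^4+k^3+9k^2-k-10

Euclidean algorithm in ℚ[k]:
  2k^3+18k-20 = (2k)(k^2-1) + (20k-20)
  k^2-1 = ((1/20)k+1/20)(20k-20) + (0)
Last nonzero remainder: 20k-20. Dividing through by 20 gives the monic gcd k-1.
Then lcm(f, g) = f·g / gcd(f, g); expanding and making the result monic gives the answer.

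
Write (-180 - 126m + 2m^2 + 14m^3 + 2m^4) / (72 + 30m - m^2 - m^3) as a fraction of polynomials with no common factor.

(60 + 22m - 8m^2 - 2m^3)/(-24 - 2m + m^2)

Repeated division with remainder:
  2m^4 + 14m^3 + 2m^2 - 126m - 180 = (-2m - 12)(-m^3 - m^2 + 30m + 72) + (50m^2 + 378m + 684)
  -m^3 - m^2 + 30m + 72 = (-(1/50)m + 82/625)(50m^2 + 378m + 684) + (-(3696/625)m - 11088/625)
  50m^2 + 378m + 684 = (-(15625/1848)m - 11875/308)(-(3696/625)m - 11088/625) + (0)
Last nonzero remainder: -(3696/625)m - 11088/625. Dividing through by -3696/625 gives the monic gcd m + 3.
Cancel m + 3 from numerator and denominator to get the reduced form.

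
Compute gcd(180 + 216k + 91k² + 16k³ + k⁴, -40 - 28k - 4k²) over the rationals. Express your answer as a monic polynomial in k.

10 + 7k + k²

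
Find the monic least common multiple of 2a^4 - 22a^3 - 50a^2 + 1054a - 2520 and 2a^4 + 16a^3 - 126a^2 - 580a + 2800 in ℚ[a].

Apply the Euclidean algorithm:
  2a^4 - 22a^3 - 50a^2 + 1054a - 2520 = (2a^4 + 16a^3 - 126a^2 - 580a + 2800) + (-38a^3 + 76a^2 + 1634a - 5320)
  2a^4 + 16a^3 - 126a^2 - 580a + 2800 = (-(1/19)a - 10/19)(-38a^3 + 76a^2 + 1634a - 5320) + (0)
Last nonzero remainder: -38a^3 + 76a^2 + 1634a - 5320. Dividing through by -38 gives the monic gcd a^3 - 2a^2 - 43a + 140.
Then lcm(f, g) = f·g / gcd(f, g); expanding and making the result monic gives the answer.

a^5 - a^4 - 135a^3 + 277a^2 + 4010a - 12600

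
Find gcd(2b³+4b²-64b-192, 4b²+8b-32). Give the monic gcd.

b+4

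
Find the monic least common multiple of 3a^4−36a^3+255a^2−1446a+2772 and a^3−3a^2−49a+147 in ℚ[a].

a^5−5a^4+a^3+113a^2−2450a+6468

Euclidean algorithm in ℚ[a]:
  3a^4−36a^3+255a^2−1446a+2772 = (3a−27)(a^3−3a^2−49a+147) + (321a^2−3210a+6741)
  a^3−3a^2−49a+147 = ((1/321)a+7/321)(321a^2−3210a+6741) + (0)
Last nonzero remainder: 321a^2−3210a+6741. Dividing through by 321 gives the monic gcd a^2−10a+21.
Then lcm(f, g) = f·g / gcd(f, g); expanding and making the result monic gives the answer.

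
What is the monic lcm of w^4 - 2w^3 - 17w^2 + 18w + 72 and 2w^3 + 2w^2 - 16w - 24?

w^5 - 21w^3 - 16w^2 + 108w + 144

By polynomial division,
  w^4 - 2w^3 - 17w^2 + 18w + 72 = ((1/2)w - 3/2)(2w^3 + 2w^2 - 16w - 24) + (-6w^2 + 6w + 36)
  2w^3 + 2w^2 - 16w - 24 = (-(1/3)w - 2/3)(-6w^2 + 6w + 36) + (0)
Last nonzero remainder: -6w^2 + 6w + 36. Dividing through by -6 gives the monic gcd w^2 - w - 6.
Then lcm(f, g) = f·g / gcd(f, g); expanding and making the result monic gives the answer.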